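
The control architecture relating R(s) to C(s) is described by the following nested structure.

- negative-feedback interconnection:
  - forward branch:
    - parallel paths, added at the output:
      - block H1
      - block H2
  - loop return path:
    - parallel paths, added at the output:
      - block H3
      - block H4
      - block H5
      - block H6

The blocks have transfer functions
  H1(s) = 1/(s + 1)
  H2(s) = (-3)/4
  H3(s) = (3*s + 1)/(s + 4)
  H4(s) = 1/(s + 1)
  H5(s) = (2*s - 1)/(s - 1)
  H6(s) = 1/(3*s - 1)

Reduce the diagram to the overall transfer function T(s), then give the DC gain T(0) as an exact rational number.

Answer: 4/21

Working:
Step 1: add H1, H2 (parallel) -> (1 - 3*s)/(4*s + 4)
Step 2: combine H3, H4, H5, H6 in parallel -> (15*s^4 + 29*s^3 + 2*s^2 - 31*s + 5)/(3*s^4 + 11*s^3 - 7*s^2 - 11*s + 4)
Step 3: feedback reduction of (H1+H2), (H3+H4+H5+H6) -> (3*s^4 + 11*s^3 - 7*s^2 - 11*s + 4)/(11*s^4 + 9*s^3 - 10*s^2 - 11*s + 21)
Step 3 gives the overall T(s). Then T(0) = 4/21.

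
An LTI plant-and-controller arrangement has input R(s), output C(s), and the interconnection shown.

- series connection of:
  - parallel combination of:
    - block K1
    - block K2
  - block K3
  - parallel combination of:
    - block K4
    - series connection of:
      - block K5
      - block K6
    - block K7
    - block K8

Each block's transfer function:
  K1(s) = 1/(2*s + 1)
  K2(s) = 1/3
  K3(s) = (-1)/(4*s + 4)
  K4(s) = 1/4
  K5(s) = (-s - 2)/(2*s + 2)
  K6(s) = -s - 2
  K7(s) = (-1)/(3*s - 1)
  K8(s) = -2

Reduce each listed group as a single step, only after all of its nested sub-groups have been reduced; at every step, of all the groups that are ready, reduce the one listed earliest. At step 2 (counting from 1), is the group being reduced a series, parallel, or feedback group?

Step 1. parallel reduction of K1, K2
Step 2. series reduction of K5, K6
Step 3. reduce the parallel group K4, (K5*K6), K7, K8
Step 4. cascade (K1+K2), K3, (K4+(K5*K6)+K7+K8)
Step 2: series.

Hence the answer: series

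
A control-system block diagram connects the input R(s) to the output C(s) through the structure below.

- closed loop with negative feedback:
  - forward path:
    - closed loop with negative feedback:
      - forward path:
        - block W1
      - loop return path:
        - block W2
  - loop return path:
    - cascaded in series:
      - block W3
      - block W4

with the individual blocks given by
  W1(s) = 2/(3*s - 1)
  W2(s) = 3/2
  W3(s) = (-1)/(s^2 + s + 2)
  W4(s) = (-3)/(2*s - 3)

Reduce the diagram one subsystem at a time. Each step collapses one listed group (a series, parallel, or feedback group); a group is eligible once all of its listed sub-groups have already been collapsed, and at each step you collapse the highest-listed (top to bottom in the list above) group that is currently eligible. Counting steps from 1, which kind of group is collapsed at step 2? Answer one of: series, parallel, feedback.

Step 1. apply the feedback formula to W1, W2
Step 2. combine W3, W4 in series
Step 3. collapse the loop ([W1/(1+W1*W2)] forward, (W3*W4) return)
At step 2 the group reduced is series.

Therefore the answer is series.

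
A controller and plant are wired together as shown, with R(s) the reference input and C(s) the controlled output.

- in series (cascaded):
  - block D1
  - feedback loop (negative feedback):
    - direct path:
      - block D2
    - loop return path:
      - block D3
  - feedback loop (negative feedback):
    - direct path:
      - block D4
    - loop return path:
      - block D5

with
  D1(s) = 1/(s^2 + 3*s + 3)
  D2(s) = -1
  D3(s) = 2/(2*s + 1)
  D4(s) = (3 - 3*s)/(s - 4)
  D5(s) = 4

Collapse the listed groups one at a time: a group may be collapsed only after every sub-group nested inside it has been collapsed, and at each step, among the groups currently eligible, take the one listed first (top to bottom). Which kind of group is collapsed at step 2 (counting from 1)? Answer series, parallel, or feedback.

The answer is feedback.

Reasoning:
Step 1 - apply the feedback formula to D2, D3
Step 2 - apply the feedback formula to D4, D5
Step 3 - cascade D1, [D2/(1+D2*D3)], [D4/(1+D4*D5)]
At step 2 the group reduced is feedback.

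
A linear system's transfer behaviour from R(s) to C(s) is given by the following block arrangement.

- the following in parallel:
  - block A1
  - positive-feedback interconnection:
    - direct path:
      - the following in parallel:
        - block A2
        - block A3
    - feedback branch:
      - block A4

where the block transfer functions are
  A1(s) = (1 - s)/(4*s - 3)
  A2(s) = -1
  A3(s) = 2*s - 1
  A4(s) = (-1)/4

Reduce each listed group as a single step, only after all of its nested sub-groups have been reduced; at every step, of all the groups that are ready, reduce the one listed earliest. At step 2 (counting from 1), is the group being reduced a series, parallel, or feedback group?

Reducing step by step:

(1) parallel reduction of A2, A3
(2) collapse the loop ((A2+A3) forward, A4 return)
(3) add A1, [(A2+A3)/(1-(A2+A3)*A4)] (parallel)
At step 2 the group reduced is feedback.

Answer: feedback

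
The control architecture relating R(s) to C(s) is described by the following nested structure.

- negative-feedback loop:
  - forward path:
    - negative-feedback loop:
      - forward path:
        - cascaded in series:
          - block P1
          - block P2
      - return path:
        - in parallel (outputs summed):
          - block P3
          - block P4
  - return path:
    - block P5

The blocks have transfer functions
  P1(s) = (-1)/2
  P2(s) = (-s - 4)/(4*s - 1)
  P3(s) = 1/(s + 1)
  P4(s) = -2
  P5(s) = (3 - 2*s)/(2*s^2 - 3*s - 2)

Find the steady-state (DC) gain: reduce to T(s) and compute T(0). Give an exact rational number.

1. reduce the series chain P1, P2 = (s + 4)/(8*s - 2)
2. reduce the parallel group P3, P4 = (-2*s - 1)/(s + 1)
3. reduce the feedback loop with forward (P1*P2) and return (P3+P4) = (s^2 + 5*s + 4)/(6*s^2 - 3*s - 6)
4. collapse the loop ([(P1*P2)/(1+(P1*P2)*(P3+P4))] forward, P5 return) = (2*s^4 + 7*s^3 - 9*s^2 - 22*s - 8)/(12*s^4 - 26*s^3 - 22*s^2 + 31*s + 24)
Evaluating the step-4 result (the overall T(s)) at s = 0 gives T(0) = -8/24 = -1/3.

Hence the answer: -1/3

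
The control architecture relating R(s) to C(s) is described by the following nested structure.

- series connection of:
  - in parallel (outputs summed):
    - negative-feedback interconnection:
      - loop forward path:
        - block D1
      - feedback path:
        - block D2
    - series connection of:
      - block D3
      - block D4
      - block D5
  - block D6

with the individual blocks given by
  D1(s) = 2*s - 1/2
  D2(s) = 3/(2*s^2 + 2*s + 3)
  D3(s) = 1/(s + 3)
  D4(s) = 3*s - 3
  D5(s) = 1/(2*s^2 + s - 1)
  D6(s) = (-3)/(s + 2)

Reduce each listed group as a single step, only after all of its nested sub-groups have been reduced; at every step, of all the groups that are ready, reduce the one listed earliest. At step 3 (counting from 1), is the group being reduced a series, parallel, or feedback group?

The answer is parallel.

Reasoning:
Step 1: close the feedback loop around D1, D2
Step 2: multiply D3, D4, D5 (series)
Step 3: reduce the parallel group [D1/(1+D1*D2)], (D3*D4*D5)
Step 4: combine ([D1/(1+D1*D2)]+(D3*D4*D5)), D6 in series
So the answer for step 3 is parallel.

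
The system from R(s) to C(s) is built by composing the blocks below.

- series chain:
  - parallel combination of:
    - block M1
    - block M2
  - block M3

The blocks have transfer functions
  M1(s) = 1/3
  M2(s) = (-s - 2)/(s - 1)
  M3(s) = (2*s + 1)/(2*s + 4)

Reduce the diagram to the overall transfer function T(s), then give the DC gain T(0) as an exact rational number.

The answer is 7/12.

Reasoning:
Step 1 - sum the parallel branches M1, M2 -> (-2*s - 7)/(3*s - 3)
Step 2 - series reduction of (M1+M2), M3 -> (-4*s^2 - 16*s - 7)/(6*s^2 + 6*s - 12)
The step-2 result is T(s). Setting s = 0: T(0) = -7/(-12) = 7/12.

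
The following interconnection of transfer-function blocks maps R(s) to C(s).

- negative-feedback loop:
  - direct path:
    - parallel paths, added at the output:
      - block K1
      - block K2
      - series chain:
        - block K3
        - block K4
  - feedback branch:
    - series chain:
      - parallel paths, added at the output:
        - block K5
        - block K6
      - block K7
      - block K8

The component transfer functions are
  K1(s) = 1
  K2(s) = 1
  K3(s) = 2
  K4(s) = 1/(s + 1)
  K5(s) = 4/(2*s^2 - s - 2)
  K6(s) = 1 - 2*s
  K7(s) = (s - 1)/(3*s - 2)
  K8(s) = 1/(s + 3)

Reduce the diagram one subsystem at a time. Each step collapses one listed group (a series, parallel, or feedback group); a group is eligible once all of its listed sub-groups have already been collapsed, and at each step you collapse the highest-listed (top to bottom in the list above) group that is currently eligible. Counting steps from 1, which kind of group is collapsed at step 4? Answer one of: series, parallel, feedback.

[1] reduce the series chain K3, K4
[2] reduce the parallel group K1, K2, (K3*K4)
[3] parallel reduction of K5, K6
[4] reduce the series chain (K5+K6), K7, K8
[5] reduce the feedback loop with forward (K1+K2+(K3*K4)) and return ((K5+K6)*K7*K8)
The group at step 4 is a series group.

Final answer: series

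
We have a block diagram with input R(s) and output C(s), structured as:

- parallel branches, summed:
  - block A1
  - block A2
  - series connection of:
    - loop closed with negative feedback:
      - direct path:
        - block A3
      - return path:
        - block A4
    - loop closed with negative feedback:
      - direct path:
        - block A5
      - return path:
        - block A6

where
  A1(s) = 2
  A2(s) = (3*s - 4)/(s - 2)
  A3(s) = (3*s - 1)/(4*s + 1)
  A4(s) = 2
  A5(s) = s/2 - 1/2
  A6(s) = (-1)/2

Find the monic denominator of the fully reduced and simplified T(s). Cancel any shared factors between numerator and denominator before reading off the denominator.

Step 1. close the feedback loop around A3, A4; result (3*s - 1)/(10*s - 1)
Step 2. close the feedback loop around A5, A6; result (2 - 2*s)/(s - 5)
Step 3. reduce the series chain [A3/(1+A3*A4)], [A5/(1+A5*A6)]; result (-6*s^2 + 8*s - 2)/(10*s^2 - 51*s + 5)
Step 4. parallel reduction of A1, A2, ([A3/(1+A3*A4)]*[A5/(1+A5*A6)]); result (44*s^3 - 315*s^2 + 415*s - 36)/(10*s^3 - 71*s^2 + 107*s - 10)
That last expression is T(s), already simplified. Scaling its denominator by 1/10 (the reciprocal of the leading coefficient) yields the monic denominator.

Final answer: s^3 - 71*s^2/10 + 107*s/10 - 1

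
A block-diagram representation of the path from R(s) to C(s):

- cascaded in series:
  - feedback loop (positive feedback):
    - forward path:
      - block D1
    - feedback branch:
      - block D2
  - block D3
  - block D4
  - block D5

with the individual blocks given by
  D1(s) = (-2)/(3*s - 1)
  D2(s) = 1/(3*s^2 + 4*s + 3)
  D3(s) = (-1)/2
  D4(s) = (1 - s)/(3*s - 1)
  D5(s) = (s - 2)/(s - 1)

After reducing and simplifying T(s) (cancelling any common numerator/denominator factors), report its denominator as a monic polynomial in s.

1. collapse the loop (D1 forward, D2 return), giving (-6*s^2 - 8*s - 6)/(9*s^3 + 9*s^2 + 5*s - 1)
2. reduce the series chain [D1/(1-D1*D2)], D3, D4, D5, giving (-3*s^3 + 2*s^2 + 5*s + 6)/(27*s^4 + 18*s^3 + 6*s^2 - 8*s + 1)
Step 2 gives the fully reduced T(s), with no common factor left to cancel. The denominator's leading coefficient is 27, so divide each of its coefficients by 27 to get the monic form.

Therefore the answer is s^4 + 2*s^3/3 + 2*s^2/9 - 8*s/27 + 1/27.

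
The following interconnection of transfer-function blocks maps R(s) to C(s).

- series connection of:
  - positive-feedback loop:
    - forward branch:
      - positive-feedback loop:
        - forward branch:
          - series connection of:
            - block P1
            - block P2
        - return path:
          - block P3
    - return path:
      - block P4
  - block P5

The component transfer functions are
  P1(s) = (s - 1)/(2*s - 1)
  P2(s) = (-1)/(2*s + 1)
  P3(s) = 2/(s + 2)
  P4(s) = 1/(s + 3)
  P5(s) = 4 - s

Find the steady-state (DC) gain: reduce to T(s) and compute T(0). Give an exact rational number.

First reduce the diagram to T(s).

Step 1 - cascade P1, P2; result (1 - s)/(4*s^2 - 1)
Step 2 - close the feedback loop around (P1*P2), P3; result (-s^2 - s + 2)/(4*s^3 + 8*s^2 + s - 4)
Step 3 - close the feedback loop around [(P1*P2)/(1-(P1*P2)*P3)], P4; result (-s^3 - 4*s^2 - s + 6)/(4*s^4 + 20*s^3 + 26*s^2 - 14)
Step 4 - multiply [[(P1*P2)/(1-(P1*P2)*P3)]/(1-[(P1*P2)/(1-(P1*P2)*P3)]*P4)], P5 (series); result (s^4 - 15*s^2 - 10*s + 24)/(4*s^4 + 20*s^3 + 26*s^2 - 14)
That last expression is T(s); at s = 0 only the constant terms survive, so T(0) = 24/(-14) = -12/7.

Answer: -12/7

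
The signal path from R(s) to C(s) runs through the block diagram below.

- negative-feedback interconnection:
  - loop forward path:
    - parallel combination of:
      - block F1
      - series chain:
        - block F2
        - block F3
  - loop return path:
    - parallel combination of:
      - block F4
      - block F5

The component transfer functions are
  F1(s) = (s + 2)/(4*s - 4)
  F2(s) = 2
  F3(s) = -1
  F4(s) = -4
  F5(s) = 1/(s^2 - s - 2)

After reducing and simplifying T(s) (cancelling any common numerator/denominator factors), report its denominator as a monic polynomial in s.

Reducing step by step:

1. multiply F2, F3 (series), giving -2
2. parallel reduction of F1, (F2*F3), giving (10 - 7*s)/(4*s - 4)
3. parallel reduction of F4, F5, giving (-4*s^2 + 4*s + 9)/(s^2 - s - 2)
4. collapse the loop ((F1+(F2*F3)) forward, (F4+F5) return), giving (-7*s^3 + 17*s^2 + 4*s - 20)/(32*s^3 - 76*s^2 - 27*s + 98)
T(s) is the step-4 result (common factors already cancelled). Leading coefficient of the denominator: 32. Divide through by 32 for the monic polynomial.

Answer: s^3 - 19*s^2/8 - 27*s/32 + 49/16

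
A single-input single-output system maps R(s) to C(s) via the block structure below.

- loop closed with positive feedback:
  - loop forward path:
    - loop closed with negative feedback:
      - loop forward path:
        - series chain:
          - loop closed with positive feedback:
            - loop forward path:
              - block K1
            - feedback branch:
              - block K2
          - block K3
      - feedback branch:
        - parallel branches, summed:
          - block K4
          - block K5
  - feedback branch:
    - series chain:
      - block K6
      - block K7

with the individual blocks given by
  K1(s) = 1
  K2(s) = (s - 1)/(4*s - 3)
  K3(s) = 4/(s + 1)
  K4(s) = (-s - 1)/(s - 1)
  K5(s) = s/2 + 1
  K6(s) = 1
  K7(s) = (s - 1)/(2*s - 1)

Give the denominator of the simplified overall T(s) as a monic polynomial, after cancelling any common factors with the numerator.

Reducing step by step:

1. collapse the loop (K1 forward, K2 return); result (4*s - 3)/(3*s - 2)
2. multiply [K1/(1-K1*K2)], K3 (series); result (16*s - 12)/(3*s^2 + s - 2)
3. sum the parallel branches K4, K5; result (s^2 - s - 4)/(2*s - 2)
4. reduce the feedback loop with forward ([K1/(1-K1*K2)]*K3) and return (K4+K5); result (16*s^2 - 28*s + 12)/(11*s^3 - 16*s^2 - 29*s + 26)
5. series reduction of K6, K7; result (s - 1)/(2*s - 1)
6. collapse the loop ([([K1/(1-K1*K2)]*K3)/(1+([K1/(1-K1*K2)]*K3)*(K4+K5))] forward, (K6*K7) return); result (32*s^3 - 72*s^2 + 52*s - 12)/(22*s^4 - 59*s^3 + 2*s^2 + 41*s - 14)
T(s) is the step-6 result (common factors already cancelled). Leading coefficient of the denominator: 22. Divide through by 22 for the monic polynomial.

Answer: s^4 - 59*s^3/22 + s^2/11 + 41*s/22 - 7/11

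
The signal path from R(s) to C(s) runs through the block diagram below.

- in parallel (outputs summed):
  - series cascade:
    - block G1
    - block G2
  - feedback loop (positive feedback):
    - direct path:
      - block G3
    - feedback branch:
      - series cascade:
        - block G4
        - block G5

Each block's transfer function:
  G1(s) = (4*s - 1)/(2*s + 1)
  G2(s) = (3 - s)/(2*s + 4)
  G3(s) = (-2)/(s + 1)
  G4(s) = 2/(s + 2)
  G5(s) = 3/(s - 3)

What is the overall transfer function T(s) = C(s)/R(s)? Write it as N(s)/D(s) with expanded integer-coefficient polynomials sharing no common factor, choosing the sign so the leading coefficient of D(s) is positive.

(1) combine G1, G2 in series: (-4*s^2 + 13*s - 3)/(4*s^2 + 10*s + 4)
(2) series reduction of G4, G5: 6/(s^2 - s - 6)
(3) reduce the feedback loop with forward G3 and return (G4*G5): (-2*s^2 + 2*s + 12)/(s^3 - 7*s + 6)
(4) parallel reduction of (G1*G2), [G3/(1-G3*(G4*G5))], which is the overall transfer function T(s) = C(s)/R(s) in lowest terms

Hence the answer: (-4*s^5 + 5*s^4 + 13*s^3 - 55*s^2 + 227*s + 30)/(4*s^5 + 10*s^4 - 24*s^3 - 46*s^2 + 32*s + 24)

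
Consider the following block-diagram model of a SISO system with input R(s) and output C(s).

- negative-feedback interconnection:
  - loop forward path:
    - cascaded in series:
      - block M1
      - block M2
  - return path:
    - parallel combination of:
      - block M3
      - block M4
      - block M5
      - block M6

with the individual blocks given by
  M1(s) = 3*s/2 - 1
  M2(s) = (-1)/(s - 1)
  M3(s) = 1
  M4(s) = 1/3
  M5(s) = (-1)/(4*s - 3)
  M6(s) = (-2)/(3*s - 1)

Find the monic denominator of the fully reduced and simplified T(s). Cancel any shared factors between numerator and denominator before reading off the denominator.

First reduce the diagram to T(s).

1. multiply M1, M2 (series), giving (2 - 3*s)/(2*s - 2)
2. add M3, M4, M5, M6 (parallel), giving (48*s^2 - 85*s + 33)/(36*s^2 - 39*s + 9)
3. feedback reduction of (M1*M2), (M3+M4+M5+M6), giving (108*s^3 - 189*s^2 + 105*s - 18)/(72*s^3 - 201*s^2 + 173*s - 48)
Step 3 gives the fully reduced T(s), with no common factor left to cancel. The denominator's leading coefficient is 72, so divide each of its coefficients by 72 to get the monic form.

Answer: s^3 - 67*s^2/24 + 173*s/72 - 2/3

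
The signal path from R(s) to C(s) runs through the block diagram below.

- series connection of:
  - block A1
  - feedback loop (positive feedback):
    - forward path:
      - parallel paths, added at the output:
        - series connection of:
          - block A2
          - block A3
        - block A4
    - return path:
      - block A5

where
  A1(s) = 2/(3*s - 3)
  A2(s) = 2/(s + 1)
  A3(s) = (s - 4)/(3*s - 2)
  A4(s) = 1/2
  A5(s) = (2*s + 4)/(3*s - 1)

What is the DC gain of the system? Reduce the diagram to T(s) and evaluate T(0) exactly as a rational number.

Step 1 - multiply A2, A3 (series), giving (2*s - 8)/(3*s^2 + s - 2)
Step 2 - sum the parallel branches (A2*A3), A4, giving (3*s^2 + 5*s - 18)/(6*s^2 + 2*s - 4)
Step 3 - close the feedback loop around ((A2*A3)+A4), A5, giving (9*s^3 + 12*s^2 - 59*s + 18)/(12*s^3 - 22*s^2 + 2*s + 76)
Step 4 - reduce the series chain A1, [((A2*A3)+A4)/(1-((A2*A3)+A4)*A5)], giving (9*s^3 + 12*s^2 - 59*s + 18)/(18*s^4 - 51*s^3 + 36*s^2 + 111*s - 114)
That last expression is T(s); at s = 0 only the constant terms survive, so T(0) = 18/(-114) = -3/19.

Hence the answer: -3/19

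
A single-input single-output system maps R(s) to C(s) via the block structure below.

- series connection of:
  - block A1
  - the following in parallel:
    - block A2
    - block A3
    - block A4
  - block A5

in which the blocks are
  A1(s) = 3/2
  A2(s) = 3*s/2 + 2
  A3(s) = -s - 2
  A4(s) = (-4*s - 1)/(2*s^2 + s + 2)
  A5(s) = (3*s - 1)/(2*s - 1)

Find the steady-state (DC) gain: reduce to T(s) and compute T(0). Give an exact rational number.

Reducing step by step:

Step 1. reduce the parallel group A2, A3, A4, giving (2*s^3 + s^2 - 6*s - 2)/(4*s^2 + 2*s + 4)
Step 2. reduce the series chain A1, (A2+A3+A4), A5, giving (18*s^4 + 3*s^3 - 57*s^2 + 6)/(16*s^3 + 12*s - 8)
The step-2 result is T(s). Setting s = 0: T(0) = 6/(-8) = -3/4.

Answer: -3/4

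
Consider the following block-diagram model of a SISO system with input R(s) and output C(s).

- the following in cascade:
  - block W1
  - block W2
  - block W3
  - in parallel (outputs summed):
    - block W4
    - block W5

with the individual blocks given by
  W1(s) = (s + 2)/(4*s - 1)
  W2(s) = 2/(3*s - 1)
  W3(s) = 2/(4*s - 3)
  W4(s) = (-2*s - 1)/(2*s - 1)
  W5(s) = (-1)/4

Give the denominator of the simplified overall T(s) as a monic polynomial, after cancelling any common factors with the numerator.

The answer is s^4 - 11*s^3/6 + 19*s^2/16 - 31*s/96 + 1/32.

Reasoning:
[1] parallel reduction of W4, W5: (-10*s - 3)/(8*s - 4)
[2] combine W1, W2, W3, (W4+W5) in series: (-10*s^2 - 23*s - 6)/(96*s^4 - 176*s^3 + 114*s^2 - 31*s + 3)
The result of step 2 is T(s) in lowest terms. Its denominator has leading coefficient 96; dividing the denominator through by 96 makes it monic.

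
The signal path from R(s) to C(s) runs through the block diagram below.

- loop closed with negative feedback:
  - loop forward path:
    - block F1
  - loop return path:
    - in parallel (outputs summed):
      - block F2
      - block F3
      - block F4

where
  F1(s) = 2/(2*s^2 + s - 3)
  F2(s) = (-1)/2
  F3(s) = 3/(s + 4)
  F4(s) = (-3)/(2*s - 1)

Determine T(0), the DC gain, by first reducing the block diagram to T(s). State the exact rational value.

Answer: 4/7

Working:
(1) add F2, F3, F4 (parallel), giving (-2*s^2 - s - 26)/(4*s^2 + 14*s - 8)
(2) feedback reduction of F1, (F2+F3+F4), giving (4*s^2 + 14*s - 8)/(4*s^4 + 16*s^3 - 9*s^2 - 26*s - 14)
DC gain: substitute s = 0 into T(s) from step 2: T(0) = -8/(-14) = 4/7.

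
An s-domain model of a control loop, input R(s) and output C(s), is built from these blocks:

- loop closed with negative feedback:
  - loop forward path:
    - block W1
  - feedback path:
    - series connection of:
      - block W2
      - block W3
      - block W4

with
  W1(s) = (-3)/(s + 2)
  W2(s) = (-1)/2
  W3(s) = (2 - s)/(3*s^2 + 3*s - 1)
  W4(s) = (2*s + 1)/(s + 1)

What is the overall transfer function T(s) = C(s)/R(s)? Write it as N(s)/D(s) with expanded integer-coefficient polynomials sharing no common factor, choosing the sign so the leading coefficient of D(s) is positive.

Step 1. series reduction of W2, W3, W4 gives (2*s^2 - 3*s - 2)/(6*s^3 + 12*s^2 + 4*s - 2)
Step 2. close the feedback loop around W1, (W2*W3*W4) - this is the overall T(s), already in the required normalized form

Therefore the answer is (-18*s^3 - 36*s^2 - 12*s + 6)/(6*s^4 + 24*s^3 + 22*s^2 + 15*s + 2).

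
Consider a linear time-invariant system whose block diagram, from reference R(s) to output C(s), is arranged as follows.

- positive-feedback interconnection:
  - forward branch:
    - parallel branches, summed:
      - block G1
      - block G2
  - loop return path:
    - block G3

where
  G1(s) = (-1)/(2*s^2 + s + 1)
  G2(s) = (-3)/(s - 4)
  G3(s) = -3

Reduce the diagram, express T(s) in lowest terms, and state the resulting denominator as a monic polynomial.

The answer is s^3 - 25*s^2/2 - 15*s/2 - 1/2.

Reasoning:
1. add G1, G2 (parallel) gives (-6*s^2 - 4*s + 1)/(2*s^3 - 7*s^2 - 3*s - 4)
2. feedback reduction of (G1+G2), G3 gives (-6*s^2 - 4*s + 1)/(2*s^3 - 25*s^2 - 15*s - 1)
No further cancellation is possible in the step-2 result, so that is T(s). Its denominator becomes monic after dividing by the leading coefficient 2.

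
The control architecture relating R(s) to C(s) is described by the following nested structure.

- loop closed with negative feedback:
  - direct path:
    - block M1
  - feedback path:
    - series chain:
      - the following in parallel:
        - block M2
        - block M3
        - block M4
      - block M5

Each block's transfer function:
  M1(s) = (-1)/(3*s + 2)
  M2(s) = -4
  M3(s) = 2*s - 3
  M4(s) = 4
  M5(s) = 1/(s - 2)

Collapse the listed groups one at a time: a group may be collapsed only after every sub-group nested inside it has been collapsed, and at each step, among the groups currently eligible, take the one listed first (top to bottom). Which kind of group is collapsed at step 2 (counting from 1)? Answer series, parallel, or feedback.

1. sum the parallel branches M2, M3, M4
2. multiply (M2+M3+M4), M5 (series)
3. apply the feedback formula to M1, ((M2+M3+M4)*M5)
Step 2 collapses a series group.

Therefore the answer is series.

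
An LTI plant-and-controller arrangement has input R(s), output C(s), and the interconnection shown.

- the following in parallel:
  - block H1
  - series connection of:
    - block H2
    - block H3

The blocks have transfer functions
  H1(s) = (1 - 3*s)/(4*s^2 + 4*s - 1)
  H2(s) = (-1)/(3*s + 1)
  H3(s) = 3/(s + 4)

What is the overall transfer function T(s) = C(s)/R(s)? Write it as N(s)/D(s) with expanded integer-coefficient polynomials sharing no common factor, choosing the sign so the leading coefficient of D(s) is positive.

Step 1: combine H2, H3 in series: (-3)/(3*s^2 + 13*s + 4)
Step 2: combine H1, (H2*H3) in parallel - this is the overall T(s), already in the required normalized form

Therefore the answer is (-9*s^3 - 48*s^2 - 11*s + 7)/(12*s^4 + 64*s^3 + 65*s^2 + 3*s - 4).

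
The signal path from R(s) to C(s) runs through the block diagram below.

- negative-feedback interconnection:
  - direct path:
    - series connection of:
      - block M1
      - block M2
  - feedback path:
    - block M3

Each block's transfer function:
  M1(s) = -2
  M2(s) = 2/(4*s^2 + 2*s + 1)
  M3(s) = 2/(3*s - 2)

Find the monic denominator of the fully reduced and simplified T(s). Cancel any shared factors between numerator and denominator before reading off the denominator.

(1) combine M1, M2 in series, giving (-4)/(4*s^2 + 2*s + 1)
(2) close the feedback loop around (M1*M2), M3, giving (8 - 12*s)/(12*s^3 - 2*s^2 - s - 10)
T(s) is the step-2 result (common factors already cancelled). Leading coefficient of the denominator: 12. Divide through by 12 for the monic polynomial.

Final answer: s^3 - s^2/6 - s/12 - 5/6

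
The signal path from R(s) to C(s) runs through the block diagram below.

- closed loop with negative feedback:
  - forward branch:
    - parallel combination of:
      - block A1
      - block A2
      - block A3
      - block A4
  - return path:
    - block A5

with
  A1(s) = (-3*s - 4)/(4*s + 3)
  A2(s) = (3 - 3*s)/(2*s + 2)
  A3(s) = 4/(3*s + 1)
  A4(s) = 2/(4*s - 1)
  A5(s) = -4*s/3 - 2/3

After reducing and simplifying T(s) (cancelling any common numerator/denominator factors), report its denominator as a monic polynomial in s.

The answer is s^5 + 77*s^4/108 - 8*s^3/9 - 71*s^2/72 - 17*s/72 + 1/108.

Reasoning:
[1] combine A1, A2, A3, A4 in parallel: (-216*s^4 + 26*s^3 + 311*s^2 + 116*s - 13)/(96*s^4 + 176*s^3 + 78*s^2 - 8*s - 6)
[2] feedback reduction of (A1+A2+A3+A4), A5: (-648*s^4 + 78*s^3 + 933*s^2 + 348*s - 39)/(864*s^5 + 616*s^4 - 768*s^3 - 852*s^2 - 204*s + 8)
Step 2 gives the fully reduced T(s), with no common factor left to cancel. The denominator's leading coefficient is 864, so divide each of its coefficients by 864 to get the monic form.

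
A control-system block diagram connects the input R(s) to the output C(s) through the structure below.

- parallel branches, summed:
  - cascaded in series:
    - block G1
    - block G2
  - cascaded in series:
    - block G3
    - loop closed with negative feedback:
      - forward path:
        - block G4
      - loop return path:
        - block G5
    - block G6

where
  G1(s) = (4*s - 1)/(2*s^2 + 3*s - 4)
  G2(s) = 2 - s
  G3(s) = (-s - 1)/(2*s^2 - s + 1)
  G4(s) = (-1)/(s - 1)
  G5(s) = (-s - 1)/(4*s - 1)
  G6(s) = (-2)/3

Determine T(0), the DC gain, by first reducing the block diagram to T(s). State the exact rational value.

Reducing step by step:

Step 1: multiply G1, G2 (series) gives (-4*s^2 + 9*s - 2)/(2*s^2 + 3*s - 4)
Step 2: feedback reduction of G4, G5 gives (1 - 4*s)/(4*s^2 - 4*s + 2)
Step 3: multiply G3, [G4/(1+G4*G5)], G6 (series) gives (-4*s^2 - 3*s + 1)/(12*s^4 - 18*s^3 + 18*s^2 - 9*s + 3)
Step 4: reduce the parallel group (G1*G2), (G3*[G4/(1+G4*G5)]*G6) gives (-48*s^6 + 180*s^5 - 266*s^4 + 216*s^3 - 120*s^2 + 60*s - 10)/(24*s^6 - 66*s^4 + 108*s^3 - 93*s^2 + 45*s - 12)
That last expression is T(s); at s = 0 only the constant terms survive, so T(0) = -10/(-12) = 5/6.

Answer: 5/6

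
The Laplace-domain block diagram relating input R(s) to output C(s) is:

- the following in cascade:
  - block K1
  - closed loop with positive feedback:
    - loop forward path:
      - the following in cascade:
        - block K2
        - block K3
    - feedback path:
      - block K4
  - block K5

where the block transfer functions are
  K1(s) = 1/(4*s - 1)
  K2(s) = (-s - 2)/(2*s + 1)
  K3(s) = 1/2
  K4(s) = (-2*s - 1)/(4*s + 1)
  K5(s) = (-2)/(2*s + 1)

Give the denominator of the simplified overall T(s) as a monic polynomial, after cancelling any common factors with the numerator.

The answer is s^4 + 3*s^3/4 - s/16.

Reasoning:
Step 1. cascade K2, K3 gives (-s - 2)/(4*s + 2)
Step 2. close the feedback loop around (K2*K3), K4 gives (-4*s^2 - 9*s - 2)/(14*s^2 + 7*s)
Step 3. multiply K1, [(K2*K3)/(1-(K2*K3)*K4)], K5 (series) gives (8*s^2 + 18*s + 4)/(112*s^4 + 84*s^3 - 7*s)
Step 3 gives the fully reduced T(s), with no common factor left to cancel. The denominator's leading coefficient is 112, so divide each of its coefficients by 112 to get the monic form.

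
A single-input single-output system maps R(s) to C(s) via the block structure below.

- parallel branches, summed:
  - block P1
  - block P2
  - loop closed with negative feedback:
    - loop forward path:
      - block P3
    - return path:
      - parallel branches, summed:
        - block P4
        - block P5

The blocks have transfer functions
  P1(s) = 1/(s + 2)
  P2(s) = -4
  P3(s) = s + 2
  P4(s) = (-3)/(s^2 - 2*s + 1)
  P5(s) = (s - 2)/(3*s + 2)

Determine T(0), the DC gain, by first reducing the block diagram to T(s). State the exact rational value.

The answer is -53/14.

Reasoning:
Step 1 - combine P4, P5 in parallel gives (s^3 - 4*s^2 - 4*s - 8)/(3*s^3 - 4*s^2 - s + 2)
Step 2 - collapse the loop (P3 forward, (P4+P5) return) gives (3*s^4 + 2*s^3 - 9*s^2 + 4)/(s^4 + s^3 - 16*s^2 - 17*s - 14)
Step 3 - combine P1, P2, [P3/(1+P3*(P4+P5))] in parallel gives (-s^5 - 3*s^4 + 52*s^3 + 162*s^2 + 179*s + 106)/(s^5 + 3*s^4 - 14*s^3 - 49*s^2 - 48*s - 28)
The step-3 result is T(s). Setting s = 0: T(0) = 106/(-28) = -53/14.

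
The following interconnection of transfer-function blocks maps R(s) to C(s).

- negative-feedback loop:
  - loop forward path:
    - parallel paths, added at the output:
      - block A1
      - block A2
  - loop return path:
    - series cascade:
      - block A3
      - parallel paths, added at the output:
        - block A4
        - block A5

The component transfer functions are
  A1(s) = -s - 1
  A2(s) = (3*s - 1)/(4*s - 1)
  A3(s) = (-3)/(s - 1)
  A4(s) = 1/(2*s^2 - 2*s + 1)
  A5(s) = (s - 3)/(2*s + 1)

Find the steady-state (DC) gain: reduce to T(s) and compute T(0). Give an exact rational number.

Step 1 - reduce the parallel group A1, A2 gives (-4*s^2)/(4*s - 1)
Step 2 - sum the parallel branches A4, A5 gives (2*s^3 - 8*s^2 + 9*s - 2)/(4*s^3 - 2*s^2 + 1)
Step 3 - cascade A3, (A4+A5) gives (-6*s^3 + 24*s^2 - 27*s + 6)/(4*s^4 - 6*s^3 + 2*s^2 + s - 1)
Step 4 - apply the feedback formula to (A1+A2), (A3*(A4+A5)) gives (-16*s^6 + 24*s^5 - 8*s^4 - 4*s^3 + 4*s^2)/(40*s^5 - 124*s^4 + 122*s^3 - 22*s^2 - 5*s + 1)
That last expression is T(s); at s = 0 only the constant terms survive, so T(0) = 0/1 = 0.

Final answer: 0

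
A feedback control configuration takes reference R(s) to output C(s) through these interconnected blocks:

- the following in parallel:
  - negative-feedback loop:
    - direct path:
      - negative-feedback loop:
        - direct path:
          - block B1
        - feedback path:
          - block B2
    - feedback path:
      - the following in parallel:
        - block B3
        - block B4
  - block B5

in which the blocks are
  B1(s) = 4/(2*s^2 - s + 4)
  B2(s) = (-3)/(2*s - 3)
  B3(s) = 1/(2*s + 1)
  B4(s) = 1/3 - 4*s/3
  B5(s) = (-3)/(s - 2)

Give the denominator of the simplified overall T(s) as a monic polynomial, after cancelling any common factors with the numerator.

First reduce the diagram to T(s).

Step 1. feedback reduction of B1, B2, giving (8*s - 12)/(4*s^3 - 8*s^2 + 11*s - 24)
Step 2. reduce the parallel group B3, B4, giving (-8*s^2 - 2*s + 4)/(6*s + 3)
Step 3. close the feedback loop around [B1/(1+B1*B2)], (B3+B4), giving (48*s^2 - 48*s - 36)/(24*s^4 - 100*s^3 + 122*s^2 - 55*s - 120)
Step 4. reduce the parallel group [[B1/(1+B1*B2)]/(1+[B1/(1+B1*B2)]*(B3+B4))], B5, giving (-72*s^4 + 348*s^3 - 510*s^2 + 225*s + 432)/(24*s^5 - 148*s^4 + 322*s^3 - 299*s^2 - 10*s + 240)
That last expression is T(s), already simplified. Scaling its denominator by 1/24 (the reciprocal of the leading coefficient) yields the monic denominator.

Answer: s^5 - 37*s^4/6 + 161*s^3/12 - 299*s^2/24 - 5*s/12 + 10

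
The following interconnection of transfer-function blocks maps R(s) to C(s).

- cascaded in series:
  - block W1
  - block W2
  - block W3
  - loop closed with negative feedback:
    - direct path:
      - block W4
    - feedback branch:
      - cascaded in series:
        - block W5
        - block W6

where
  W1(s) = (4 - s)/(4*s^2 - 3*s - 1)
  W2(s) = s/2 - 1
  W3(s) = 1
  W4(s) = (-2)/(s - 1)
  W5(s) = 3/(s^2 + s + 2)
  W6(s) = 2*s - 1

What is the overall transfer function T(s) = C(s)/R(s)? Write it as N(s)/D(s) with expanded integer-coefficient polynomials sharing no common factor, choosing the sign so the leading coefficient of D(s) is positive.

Step 1. combine W5, W6 in series -> (6*s - 3)/(s^2 + s + 2)
Step 2. apply the feedback formula to W4, (W5*W6) -> (-2*s^2 - 2*s - 4)/(s^3 - 11*s + 4)
Step 3. combine W1, W2, W3, [W4/(1+W4*(W5*W6))] in series, giving the overall T(s)

Hence the answer: (s^4 - 5*s^3 + 4*s^2 - 4*s + 16)/(4*s^5 - 3*s^4 - 45*s^3 + 49*s^2 - s - 4)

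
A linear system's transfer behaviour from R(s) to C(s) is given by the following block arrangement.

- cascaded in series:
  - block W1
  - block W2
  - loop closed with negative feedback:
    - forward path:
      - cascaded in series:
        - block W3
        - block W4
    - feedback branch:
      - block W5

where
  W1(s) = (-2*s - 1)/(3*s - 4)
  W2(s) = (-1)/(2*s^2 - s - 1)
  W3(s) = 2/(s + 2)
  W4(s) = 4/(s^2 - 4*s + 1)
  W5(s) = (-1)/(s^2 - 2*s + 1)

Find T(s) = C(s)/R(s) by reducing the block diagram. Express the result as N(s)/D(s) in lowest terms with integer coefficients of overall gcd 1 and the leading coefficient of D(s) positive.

The answer is (8*s - 8)/(3*s^6 - 16*s^5 + 10*s^4 + 50*s^3 - 89*s^2 + 26*s + 24).

Reasoning:
Step 1: reduce the series chain W3, W4, giving 8/(s^3 - 2*s^2 - 7*s + 2)
Step 2: close the feedback loop around (W3*W4), W5, giving (8*s^2 - 16*s + 8)/(s^5 - 4*s^4 - 2*s^3 + 14*s^2 - 11*s - 6)
Step 3: reduce the series chain W1, W2, [(W3*W4)/(1+(W3*W4)*W5)], giving the overall T(s)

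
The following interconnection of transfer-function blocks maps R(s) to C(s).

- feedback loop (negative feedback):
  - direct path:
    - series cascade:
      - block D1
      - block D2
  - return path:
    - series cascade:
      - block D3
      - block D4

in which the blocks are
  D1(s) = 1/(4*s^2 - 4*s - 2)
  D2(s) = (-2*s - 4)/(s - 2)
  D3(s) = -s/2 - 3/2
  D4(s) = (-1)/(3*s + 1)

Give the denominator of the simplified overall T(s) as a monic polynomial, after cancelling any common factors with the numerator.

(1) multiply D1, D2 (series) = (-s - 2)/(2*s^3 - 6*s^2 + 3*s + 2)
(2) reduce the series chain D3, D4 = (s + 3)/(6*s + 2)
(3) apply the feedback formula to (D1*D2), (D3*D4) = (-6*s^2 - 14*s - 4)/(12*s^4 - 32*s^3 + 5*s^2 + 13*s - 2)
T(s) is the step-3 result (common factors already cancelled). Leading coefficient of the denominator: 12. Divide through by 12 for the monic polynomial.

Hence the answer: s^4 - 8*s^3/3 + 5*s^2/12 + 13*s/12 - 1/6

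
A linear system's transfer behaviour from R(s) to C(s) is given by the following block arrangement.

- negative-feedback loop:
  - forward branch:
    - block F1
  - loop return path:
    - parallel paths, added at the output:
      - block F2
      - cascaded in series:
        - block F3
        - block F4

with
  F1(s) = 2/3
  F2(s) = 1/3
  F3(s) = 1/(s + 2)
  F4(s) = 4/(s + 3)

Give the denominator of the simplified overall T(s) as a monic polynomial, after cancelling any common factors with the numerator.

Reducing step by step:

1. reduce the series chain F3, F4 gives 4/(s^2 + 5*s + 6)
2. add F2, (F3*F4) (parallel) gives (s^2 + 5*s + 18)/(3*s^2 + 15*s + 18)
3. close the feedback loop around F1, (F2+(F3*F4)) gives (6*s^2 + 30*s + 36)/(11*s^2 + 55*s + 90)
The result of step 3 is T(s) in lowest terms. Its denominator has leading coefficient 11; dividing the denominator through by 11 makes it monic.

Answer: s^2 + 5*s + 90/11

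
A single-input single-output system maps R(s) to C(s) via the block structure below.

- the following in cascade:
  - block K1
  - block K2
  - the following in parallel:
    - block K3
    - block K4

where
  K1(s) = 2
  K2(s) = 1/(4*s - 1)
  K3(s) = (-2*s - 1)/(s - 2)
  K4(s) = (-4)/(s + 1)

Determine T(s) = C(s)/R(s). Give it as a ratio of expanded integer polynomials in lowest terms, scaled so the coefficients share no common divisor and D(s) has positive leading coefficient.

Step 1: sum the parallel branches K3, K4 -> (-2*s^2 - 7*s + 7)/(s^2 - s - 2)
Step 2: cascade K1, K2, (K3+K4): this yields T(s), and no further normalization is needed

Hence the answer: (-4*s^2 - 14*s + 14)/(4*s^3 - 5*s^2 - 7*s + 2)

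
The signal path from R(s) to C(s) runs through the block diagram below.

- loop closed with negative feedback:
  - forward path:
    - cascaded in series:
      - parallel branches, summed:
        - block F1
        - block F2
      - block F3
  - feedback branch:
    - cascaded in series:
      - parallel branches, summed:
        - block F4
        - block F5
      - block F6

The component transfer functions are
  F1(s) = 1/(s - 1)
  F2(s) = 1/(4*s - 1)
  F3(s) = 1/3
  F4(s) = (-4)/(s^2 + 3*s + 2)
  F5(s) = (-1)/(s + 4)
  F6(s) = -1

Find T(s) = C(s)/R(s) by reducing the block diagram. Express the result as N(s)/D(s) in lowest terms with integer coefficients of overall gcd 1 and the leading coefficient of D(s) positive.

First reduce the diagram to T(s).

1. parallel reduction of F1, F2, giving (5*s - 2)/(4*s^2 - 5*s + 1)
2. combine (F1+F2), F3 in series, giving (5*s - 2)/(12*s^2 - 15*s + 3)
3. add F4, F5 (parallel), giving (-s^2 - 7*s - 18)/(s^3 + 7*s^2 + 14*s + 8)
4. reduce the series chain (F4+F5), F6, giving (s^2 + 7*s + 18)/(s^3 + 7*s^2 + 14*s + 8)
5. apply the feedback formula to ((F1+F2)*F3), ((F4+F5)*F6), which is the overall transfer function T(s) = C(s)/R(s) in lowest terms

Answer: (5*s^4 + 33*s^3 + 56*s^2 + 12*s - 16)/(12*s^5 + 69*s^4 + 71*s^3 - 60*s^2 - 2*s - 12)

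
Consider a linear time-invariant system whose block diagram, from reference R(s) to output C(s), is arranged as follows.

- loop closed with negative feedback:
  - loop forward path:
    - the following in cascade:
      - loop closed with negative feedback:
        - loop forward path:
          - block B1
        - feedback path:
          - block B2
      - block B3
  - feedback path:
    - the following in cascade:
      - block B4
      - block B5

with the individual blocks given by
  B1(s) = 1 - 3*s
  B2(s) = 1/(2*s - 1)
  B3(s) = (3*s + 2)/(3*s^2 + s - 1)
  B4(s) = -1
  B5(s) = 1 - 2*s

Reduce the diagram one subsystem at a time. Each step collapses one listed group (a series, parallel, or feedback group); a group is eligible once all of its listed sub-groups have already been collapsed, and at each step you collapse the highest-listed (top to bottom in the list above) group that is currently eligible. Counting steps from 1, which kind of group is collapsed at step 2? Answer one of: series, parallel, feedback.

The answer is series.

Reasoning:
1. collapse the loop (B1 forward, B2 return)
2. cascade [B1/(1+B1*B2)], B3
3. multiply B4, B5 (series)
4. reduce the feedback loop with forward ([B1/(1+B1*B2)]*B3) and return (B4*B5)
Step 2: series.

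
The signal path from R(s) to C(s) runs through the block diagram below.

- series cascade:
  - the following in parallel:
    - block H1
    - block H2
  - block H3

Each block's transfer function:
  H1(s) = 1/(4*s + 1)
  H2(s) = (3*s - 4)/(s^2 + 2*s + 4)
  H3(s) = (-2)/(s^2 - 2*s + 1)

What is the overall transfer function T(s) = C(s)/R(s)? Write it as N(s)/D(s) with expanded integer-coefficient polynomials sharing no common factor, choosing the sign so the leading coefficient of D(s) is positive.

Step 1. parallel reduction of H1, H2; result (13*s^2 - 11*s)/(4*s^3 + 9*s^2 + 18*s + 4)
Step 2. reduce the series chain (H1+H2), H3, giving the overall T(s)

Therefore the answer is (-26*s^2 + 22*s)/(4*s^5 + s^4 + 4*s^3 - 23*s^2 + 10*s + 4).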